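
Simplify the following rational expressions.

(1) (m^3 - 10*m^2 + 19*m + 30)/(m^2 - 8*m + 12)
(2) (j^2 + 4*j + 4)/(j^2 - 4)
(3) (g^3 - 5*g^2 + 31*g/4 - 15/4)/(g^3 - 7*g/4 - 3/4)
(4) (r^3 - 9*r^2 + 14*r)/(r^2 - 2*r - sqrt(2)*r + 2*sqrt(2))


(1) = (m^2 - 4*m - 5)/(m - 2)
(2) = (j + 2)/(j - 2)
(3) = (2*g^2 - 7*g + 5)/(2*g^2 + 3*g + 1)
(4) = (r^2 - 7*r)/(r - sqrt(2))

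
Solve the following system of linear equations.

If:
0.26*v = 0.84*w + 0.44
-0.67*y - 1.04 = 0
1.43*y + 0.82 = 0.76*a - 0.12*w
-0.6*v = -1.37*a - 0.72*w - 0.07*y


Then:
a = -2.42
v = -10.07
w = -3.64
y = -1.55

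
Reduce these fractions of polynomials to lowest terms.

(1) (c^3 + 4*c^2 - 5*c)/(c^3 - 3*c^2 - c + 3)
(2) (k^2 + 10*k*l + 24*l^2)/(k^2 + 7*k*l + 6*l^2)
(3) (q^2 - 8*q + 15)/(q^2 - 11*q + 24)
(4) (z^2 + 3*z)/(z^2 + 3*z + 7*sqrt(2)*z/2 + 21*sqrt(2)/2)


(1) = (c^2 + 5*c)/(c^2 - 2*c - 3)
(2) = (k + 4*l)/(k + l)
(3) = (q - 5)/(q - 8)
(4) = 2*z/(2*z + 7*sqrt(2))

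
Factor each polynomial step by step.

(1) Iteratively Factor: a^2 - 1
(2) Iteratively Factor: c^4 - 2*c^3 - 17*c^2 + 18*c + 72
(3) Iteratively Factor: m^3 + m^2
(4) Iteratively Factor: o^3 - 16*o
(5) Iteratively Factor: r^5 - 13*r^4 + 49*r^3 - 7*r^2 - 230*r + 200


(1) = (a - 1)*(a + 1)
(2) = (c - 3)*(c^3 + c^2 - 14*c - 24) = (c - 3)*(c + 3)*(c^2 - 2*c - 8) = (c - 3)*(c + 2)*(c + 3)*(c - 4)
(3) = (m)*(m^2 + m) = m^2*(m + 1)
(4) = (o + 4)*(o^2 - 4*o) = o*(o + 4)*(o - 4)
(5) = (r - 4)*(r^4 - 9*r^3 + 13*r^2 + 45*r - 50) = (r - 4)*(r - 1)*(r^3 - 8*r^2 + 5*r + 50) = (r - 5)*(r - 4)*(r - 1)*(r^2 - 3*r - 10) = (r - 5)^2*(r - 4)*(r - 1)*(r + 2)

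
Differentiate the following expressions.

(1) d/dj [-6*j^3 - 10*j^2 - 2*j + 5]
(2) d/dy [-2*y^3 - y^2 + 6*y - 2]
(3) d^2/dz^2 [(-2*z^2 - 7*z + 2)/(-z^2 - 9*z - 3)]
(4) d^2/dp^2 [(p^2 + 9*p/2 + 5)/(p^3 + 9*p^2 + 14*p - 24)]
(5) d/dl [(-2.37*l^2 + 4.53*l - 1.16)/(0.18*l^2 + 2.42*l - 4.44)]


(1) = -18*j^2 - 20*j - 2
(2) = -6*y^2 - 2*y + 6
(3) = 2*(-11*z^3 - 24*z^2 - 117*z - 327)/(z^6 + 27*z^5 + 252*z^4 + 891*z^3 + 756*z^2 + 243*z + 27)
(4) = (2*p^6 + 27*p^5 + 219*p^4 + 1407*p^3 + 5442*p^2 + 10332*p + 8296)/(p^9 + 27*p^8 + 285*p^7 + 1413*p^6 + 2694*p^5 - 2556*p^4 - 13672*p^3 + 1440*p^2 + 24192*p - 13824)
(5) = (-6.5508*l^2 + 21.4632*l - 17.306)/(0.0324*l^4 + 0.8712*l^3 + 4.258*l^2 - 21.4896*l + 19.7136)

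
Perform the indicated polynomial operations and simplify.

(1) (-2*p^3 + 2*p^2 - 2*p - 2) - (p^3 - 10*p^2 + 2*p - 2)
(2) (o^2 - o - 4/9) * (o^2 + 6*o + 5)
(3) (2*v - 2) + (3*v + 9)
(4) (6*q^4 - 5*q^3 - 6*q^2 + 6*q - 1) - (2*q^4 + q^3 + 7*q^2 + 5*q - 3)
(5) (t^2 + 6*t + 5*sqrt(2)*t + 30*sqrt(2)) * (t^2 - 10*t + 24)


(1) = -3*p^3 + 12*p^2 - 4*p
(2) = o^4 + 5*o^3 - 13*o^2/9 - 23*o/3 - 20/9
(3) = 5*v + 7
(4) = 4*q^4 - 6*q^3 - 13*q^2 + q + 2
(5) = t^4 - 4*t^3 + 5*sqrt(2)*t^3 - 36*t^2 - 20*sqrt(2)*t^2 - 180*sqrt(2)*t + 144*t + 720*sqrt(2)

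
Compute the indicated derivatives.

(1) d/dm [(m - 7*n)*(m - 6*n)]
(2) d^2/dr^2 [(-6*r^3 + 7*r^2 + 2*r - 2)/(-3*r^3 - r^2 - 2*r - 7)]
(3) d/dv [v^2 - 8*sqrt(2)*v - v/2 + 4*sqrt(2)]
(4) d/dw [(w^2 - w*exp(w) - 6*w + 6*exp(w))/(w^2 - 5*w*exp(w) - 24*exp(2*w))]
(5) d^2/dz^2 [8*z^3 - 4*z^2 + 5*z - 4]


(1) = 2*m - 13*n
(2) = 6*(-27*r^6 - 54*r^5 - 180*r^4 + 361*r^3 + 231*r^2 + 270*r - 107)/(27*r^9 + 27*r^8 + 63*r^7 + 226*r^6 + 168*r^5 + 285*r^4 + 533*r^3 + 231*r^2 + 294*r + 343)
(3) = 2*v - 8*sqrt(2) - 1/2
(4) = ((-w^2 + 5*w*exp(w) + 24*exp(2*w))*(w*exp(w) - 2*w - 5*exp(w) + 6) + (w^2 - w*exp(w) - 6*w + 6*exp(w))*(5*w*exp(w) - 2*w + 48*exp(2*w) + 5*exp(w)))/(-w^2 + 5*w*exp(w) + 24*exp(2*w))^2
(5) = 48*z - 8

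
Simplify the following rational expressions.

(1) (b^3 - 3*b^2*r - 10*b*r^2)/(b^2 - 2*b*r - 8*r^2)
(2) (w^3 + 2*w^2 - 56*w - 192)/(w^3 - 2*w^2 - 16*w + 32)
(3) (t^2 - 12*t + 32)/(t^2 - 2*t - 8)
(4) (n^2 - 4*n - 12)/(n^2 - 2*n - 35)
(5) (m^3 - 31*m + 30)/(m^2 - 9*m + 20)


(1) = (-b^2 + 5*b*r)/(-b + 4*r)
(2) = (w^2 - 2*w - 48)/(w^2 - 6*w + 8)
(3) = (t - 8)/(t + 2)
(4) = (n^2 - 4*n - 12)/(n^2 - 2*n - 35)
(5) = (m^2 + 5*m - 6)/(m - 4)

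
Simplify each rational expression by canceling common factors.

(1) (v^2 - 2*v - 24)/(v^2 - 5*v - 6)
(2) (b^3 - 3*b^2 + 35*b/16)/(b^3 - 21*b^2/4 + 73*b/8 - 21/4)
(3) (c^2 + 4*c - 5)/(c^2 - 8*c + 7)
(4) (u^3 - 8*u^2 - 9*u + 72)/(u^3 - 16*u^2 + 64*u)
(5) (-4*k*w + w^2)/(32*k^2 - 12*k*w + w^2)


(1) = (v + 4)/(v + 1)
(2) = (4*b^2 - 5*b)/(4*b^2 - 14*b + 12)
(3) = (c + 5)/(c - 7)
(4) = (u^2 - 9)/(u^2 - 8*u)
(5) = w/(-8*k + w)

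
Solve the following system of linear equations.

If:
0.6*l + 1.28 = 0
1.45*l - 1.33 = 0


Then:
No Solution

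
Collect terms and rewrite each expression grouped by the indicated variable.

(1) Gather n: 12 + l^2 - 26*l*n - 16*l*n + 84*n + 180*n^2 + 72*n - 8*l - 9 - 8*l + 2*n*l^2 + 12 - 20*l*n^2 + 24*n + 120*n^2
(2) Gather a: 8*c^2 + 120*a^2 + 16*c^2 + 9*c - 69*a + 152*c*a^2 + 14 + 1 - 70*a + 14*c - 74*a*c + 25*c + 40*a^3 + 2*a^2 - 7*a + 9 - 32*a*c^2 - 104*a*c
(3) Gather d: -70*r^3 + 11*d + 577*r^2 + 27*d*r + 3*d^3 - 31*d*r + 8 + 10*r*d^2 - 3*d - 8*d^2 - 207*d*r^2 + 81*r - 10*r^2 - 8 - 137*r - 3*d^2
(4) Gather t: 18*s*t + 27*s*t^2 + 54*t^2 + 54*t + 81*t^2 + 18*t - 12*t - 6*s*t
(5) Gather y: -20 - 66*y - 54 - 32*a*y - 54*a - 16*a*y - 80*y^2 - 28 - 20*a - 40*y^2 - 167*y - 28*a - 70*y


(1) = l^2 - 16*l + n^2*(300 - 20*l) + n*(2*l^2 - 42*l + 180) + 15
(2) = 40*a^3 + a^2*(152*c + 122) + a*(-32*c^2 - 178*c - 146) + 24*c^2 + 48*c + 24
(3) = 3*d^3 + d^2*(10*r - 11) + d*(-207*r^2 - 4*r + 8) - 70*r^3 + 567*r^2 - 56*r
(4) = t^2*(27*s + 135) + t*(12*s + 60)
(5) = -102*a - 120*y^2 + y*(-48*a - 303) - 102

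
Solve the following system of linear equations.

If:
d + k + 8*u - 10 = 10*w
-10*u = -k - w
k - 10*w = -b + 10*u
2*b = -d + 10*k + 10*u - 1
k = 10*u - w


Then:
b = 11*w
d = 317*w/64 + 541/64
k = 151*w/64 + 55/64
u = 43*w/128 + 11/128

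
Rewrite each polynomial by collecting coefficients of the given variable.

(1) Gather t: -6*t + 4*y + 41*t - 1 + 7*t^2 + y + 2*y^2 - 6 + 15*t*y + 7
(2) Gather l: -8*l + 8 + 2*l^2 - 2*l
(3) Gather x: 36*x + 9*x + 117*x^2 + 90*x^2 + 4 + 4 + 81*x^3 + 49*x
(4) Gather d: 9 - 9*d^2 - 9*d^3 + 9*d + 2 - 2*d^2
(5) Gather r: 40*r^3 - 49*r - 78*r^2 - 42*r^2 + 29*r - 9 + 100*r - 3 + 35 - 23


(1) = 7*t^2 + t*(15*y + 35) + 2*y^2 + 5*y
(2) = 2*l^2 - 10*l + 8
(3) = 81*x^3 + 207*x^2 + 94*x + 8
(4) = -9*d^3 - 11*d^2 + 9*d + 11
(5) = 40*r^3 - 120*r^2 + 80*r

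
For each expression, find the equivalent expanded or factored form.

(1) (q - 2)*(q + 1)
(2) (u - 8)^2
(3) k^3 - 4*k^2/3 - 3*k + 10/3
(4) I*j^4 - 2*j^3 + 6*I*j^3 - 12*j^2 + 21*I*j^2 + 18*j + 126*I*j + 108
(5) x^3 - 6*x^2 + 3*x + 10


(1) = q^2 - q - 2
(2) = u^2 - 16*u + 64
(3) = (k - 2)*(k - 1)*(k + 5/3)
(4) = (j + 6)*(j - 3*I)*(j + 6*I)*(I*j + 1)
(5) = (x - 5)*(x - 2)*(x + 1)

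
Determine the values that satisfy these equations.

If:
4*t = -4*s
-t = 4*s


Then:
s = 0
t = 0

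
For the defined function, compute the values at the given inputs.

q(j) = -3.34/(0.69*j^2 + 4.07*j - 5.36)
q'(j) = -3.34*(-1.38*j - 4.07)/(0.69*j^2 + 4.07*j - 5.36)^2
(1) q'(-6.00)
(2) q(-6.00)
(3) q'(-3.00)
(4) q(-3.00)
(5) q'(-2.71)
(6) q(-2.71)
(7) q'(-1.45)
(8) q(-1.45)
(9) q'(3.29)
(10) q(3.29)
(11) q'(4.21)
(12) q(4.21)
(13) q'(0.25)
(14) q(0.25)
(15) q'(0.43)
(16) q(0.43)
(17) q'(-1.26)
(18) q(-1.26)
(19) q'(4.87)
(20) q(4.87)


(1) = -0.58
(2) = 0.68
(3) = -0.00
(4) = 0.29
(5) = 0.01
(6) = 0.29
(7) = 0.07
(8) = 0.34
(9) = 0.12
(10) = -0.22
(11) = 0.06
(12) = -0.14
(13) = 0.80
(14) = 0.78
(15) = 1.28
(16) = 0.96
(17) = 0.09
(18) = 0.36
(19) = 0.04
(20) = -0.11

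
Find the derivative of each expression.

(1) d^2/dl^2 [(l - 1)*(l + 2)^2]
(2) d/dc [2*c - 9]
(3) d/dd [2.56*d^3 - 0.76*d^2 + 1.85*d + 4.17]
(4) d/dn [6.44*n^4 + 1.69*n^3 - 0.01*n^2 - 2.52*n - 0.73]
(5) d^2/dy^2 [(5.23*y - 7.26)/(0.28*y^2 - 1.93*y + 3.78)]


(1) = 6*l + 6
(2) = 2
(3) = 7.68*d^2 - 1.52*d + 1.85
(4) = 25.76*n^3 + 5.07*n^2 - 0.02*n - 2.52
(5) = ((24.2534 - 8.7864*y)*(0.28*y^2 - 1.93*y + 3.78) + (0.56*y - 1.93)*(1.12*y - 3.86)*(5.23*y - 7.26))/(0.28*y^2 - 1.93*y + 3.78)^3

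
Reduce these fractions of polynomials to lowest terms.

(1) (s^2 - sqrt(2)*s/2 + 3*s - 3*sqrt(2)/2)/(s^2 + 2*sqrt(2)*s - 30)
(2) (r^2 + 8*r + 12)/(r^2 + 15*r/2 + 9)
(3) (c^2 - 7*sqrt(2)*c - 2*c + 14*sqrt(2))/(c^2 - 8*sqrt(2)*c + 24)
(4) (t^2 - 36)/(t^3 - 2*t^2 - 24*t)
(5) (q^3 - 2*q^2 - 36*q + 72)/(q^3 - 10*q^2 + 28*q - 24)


(1) = (2*s^2 + s*(6 - sqrt(2)) - 3*sqrt(2))/(2*s^2 + 4*sqrt(2)*s - 60)
(2) = (2*r + 4)/(2*r + 3)
(3) = (c^2 + c*(-7*sqrt(2) - 2) + 14*sqrt(2))/(c^2 - 8*sqrt(2)*c + 24)
(4) = (t + 6)/(t^2 + 4*t)
(5) = (q + 6)/(q - 2)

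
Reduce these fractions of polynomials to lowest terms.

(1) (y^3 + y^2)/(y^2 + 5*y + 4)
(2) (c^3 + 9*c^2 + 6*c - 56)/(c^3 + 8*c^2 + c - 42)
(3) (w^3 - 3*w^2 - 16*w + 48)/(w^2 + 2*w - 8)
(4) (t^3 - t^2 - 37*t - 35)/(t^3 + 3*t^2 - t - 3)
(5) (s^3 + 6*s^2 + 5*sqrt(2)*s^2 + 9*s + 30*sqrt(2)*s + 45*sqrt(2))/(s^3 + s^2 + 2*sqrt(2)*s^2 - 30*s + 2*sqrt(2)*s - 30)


(1) = y^2/(y + 4)
(2) = (c + 4)/(c + 3)
(3) = (w^2 - 7*w + 12)/(w - 2)
(4) = (t^2 - 2*t - 35)/(t^2 + 2*t - 3)
(5) = (s^2 + 6*s + 9)/(s^2 + s*(1 - 3*sqrt(2)) - 3*sqrt(2))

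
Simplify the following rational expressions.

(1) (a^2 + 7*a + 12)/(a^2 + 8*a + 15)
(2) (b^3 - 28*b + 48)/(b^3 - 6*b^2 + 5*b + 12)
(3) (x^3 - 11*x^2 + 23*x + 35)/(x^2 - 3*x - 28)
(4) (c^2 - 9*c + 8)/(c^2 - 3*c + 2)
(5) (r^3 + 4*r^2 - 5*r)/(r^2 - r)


(1) = (a + 4)/(a + 5)
(2) = (b^2 + 4*b - 12)/(b^2 - 2*b - 3)
(3) = (x^2 - 4*x - 5)/(x + 4)
(4) = (c - 8)/(c - 2)
(5) = r + 5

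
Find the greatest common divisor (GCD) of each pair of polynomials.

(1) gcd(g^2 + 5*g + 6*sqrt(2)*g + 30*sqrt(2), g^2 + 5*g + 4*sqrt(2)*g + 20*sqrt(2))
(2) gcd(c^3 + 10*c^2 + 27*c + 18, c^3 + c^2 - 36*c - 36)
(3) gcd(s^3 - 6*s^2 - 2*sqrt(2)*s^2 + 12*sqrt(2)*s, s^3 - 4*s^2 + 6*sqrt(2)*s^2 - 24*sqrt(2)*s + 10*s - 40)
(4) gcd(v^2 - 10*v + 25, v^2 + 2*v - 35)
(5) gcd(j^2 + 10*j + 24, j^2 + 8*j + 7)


(1) = gcd((g + 5)*(g + 6*sqrt(2)), (g + 5)*(g + 4*sqrt(2))) = g + 5
(2) = c^2 + 7*c + 6
(3) = 1
(4) = v - 5
(5) = 1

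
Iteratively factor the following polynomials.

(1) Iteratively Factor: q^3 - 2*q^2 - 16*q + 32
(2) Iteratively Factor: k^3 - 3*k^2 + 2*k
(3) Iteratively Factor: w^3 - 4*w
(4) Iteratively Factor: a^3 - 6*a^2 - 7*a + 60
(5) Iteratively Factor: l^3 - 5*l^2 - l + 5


(1) = (q - 4)*(q^2 + 2*q - 8) = (q - 4)*(q + 4)*(q - 2)
(2) = (k - 1)*(k^2 - 2*k) = (k - 2)*(k - 1)*(k)
(3) = (w + 2)*(w^2 - 2*w) = w*(w + 2)*(w - 2)
(4) = (a - 4)*(a^2 - 2*a - 15) = (a - 5)*(a - 4)*(a + 3)
(5) = (l + 1)*(l^2 - 6*l + 5) = (l - 1)*(l + 1)*(l - 5)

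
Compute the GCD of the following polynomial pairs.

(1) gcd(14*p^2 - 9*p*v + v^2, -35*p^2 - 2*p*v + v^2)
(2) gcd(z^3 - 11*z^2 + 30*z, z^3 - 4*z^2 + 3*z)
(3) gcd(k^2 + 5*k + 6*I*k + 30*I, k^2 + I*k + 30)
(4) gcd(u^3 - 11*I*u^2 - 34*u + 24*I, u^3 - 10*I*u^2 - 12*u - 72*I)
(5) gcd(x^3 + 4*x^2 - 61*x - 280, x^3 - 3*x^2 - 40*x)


(1) = 7*p - v
(2) = z
(3) = k + 6*I
(4) = u - 6*I
(5) = x^2 - 3*x - 40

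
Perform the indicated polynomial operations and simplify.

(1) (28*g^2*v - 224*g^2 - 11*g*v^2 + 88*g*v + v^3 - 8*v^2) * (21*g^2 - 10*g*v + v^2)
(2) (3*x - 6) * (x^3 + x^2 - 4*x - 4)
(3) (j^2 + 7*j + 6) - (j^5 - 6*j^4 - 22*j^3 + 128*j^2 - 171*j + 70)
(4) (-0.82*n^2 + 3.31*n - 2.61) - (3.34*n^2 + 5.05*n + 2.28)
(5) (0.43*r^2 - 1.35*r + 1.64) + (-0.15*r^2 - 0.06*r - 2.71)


(1) = 588*g^4*v - 4704*g^4 - 511*g^3*v^2 + 4088*g^3*v + 159*g^2*v^3 - 1272*g^2*v^2 - 21*g*v^4 + 168*g*v^3 + v^5 - 8*v^4
(2) = 3*x^4 - 3*x^3 - 18*x^2 + 12*x + 24
(3) = -j^5 + 6*j^4 + 22*j^3 - 127*j^2 + 178*j - 64
(4) = -4.16*n^2 - 1.74*n - 4.89
(5) = 0.28*r^2 - 1.41*r - 1.07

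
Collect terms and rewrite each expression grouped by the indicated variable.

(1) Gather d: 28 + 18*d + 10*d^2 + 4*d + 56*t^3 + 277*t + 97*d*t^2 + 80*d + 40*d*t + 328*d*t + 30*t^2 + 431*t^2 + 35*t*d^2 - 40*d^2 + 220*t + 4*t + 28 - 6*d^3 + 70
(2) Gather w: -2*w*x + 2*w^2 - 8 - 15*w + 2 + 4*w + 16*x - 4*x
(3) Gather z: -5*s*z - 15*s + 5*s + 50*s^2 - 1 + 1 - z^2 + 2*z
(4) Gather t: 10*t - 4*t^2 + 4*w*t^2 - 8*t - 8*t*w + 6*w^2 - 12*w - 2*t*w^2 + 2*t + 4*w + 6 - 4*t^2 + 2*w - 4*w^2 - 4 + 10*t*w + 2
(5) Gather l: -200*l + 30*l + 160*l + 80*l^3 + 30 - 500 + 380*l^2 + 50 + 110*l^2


(1) = -6*d^3 + d^2*(35*t - 30) + d*(97*t^2 + 368*t + 102) + 56*t^3 + 461*t^2 + 501*t + 126
(2) = 2*w^2 + w*(-2*x - 11) + 12*x - 6
(3) = 50*s^2 - 10*s - z^2 + z*(2 - 5*s)
(4) = t^2*(4*w - 8) + t*(-2*w^2 + 2*w + 4) + 2*w^2 - 6*w + 4
(5) = 80*l^3 + 490*l^2 - 10*l - 420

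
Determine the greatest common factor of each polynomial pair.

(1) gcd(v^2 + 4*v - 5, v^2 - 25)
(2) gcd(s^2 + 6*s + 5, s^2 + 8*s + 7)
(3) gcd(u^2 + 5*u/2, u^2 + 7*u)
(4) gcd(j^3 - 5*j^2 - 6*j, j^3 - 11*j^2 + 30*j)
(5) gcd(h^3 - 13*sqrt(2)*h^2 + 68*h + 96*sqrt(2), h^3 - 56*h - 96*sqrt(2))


(1) = v + 5
(2) = gcd((s + 1)*(s + 5), (s + 1)*(s + 7)) = s + 1
(3) = u
(4) = gcd(j*(j - 6)*(j + 1), j*(j - 6)*(j - 5)) = j^2 - 6*j
(5) = h - 6*sqrt(2)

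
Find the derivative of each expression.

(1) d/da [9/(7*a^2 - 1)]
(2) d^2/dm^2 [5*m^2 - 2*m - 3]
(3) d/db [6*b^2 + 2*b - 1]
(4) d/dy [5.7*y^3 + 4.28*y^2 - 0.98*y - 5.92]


(1) = -126*a/(7*a^2 - 1)^2
(2) = 10
(3) = 12*b + 2
(4) = 17.1*y^2 + 8.56*y - 0.98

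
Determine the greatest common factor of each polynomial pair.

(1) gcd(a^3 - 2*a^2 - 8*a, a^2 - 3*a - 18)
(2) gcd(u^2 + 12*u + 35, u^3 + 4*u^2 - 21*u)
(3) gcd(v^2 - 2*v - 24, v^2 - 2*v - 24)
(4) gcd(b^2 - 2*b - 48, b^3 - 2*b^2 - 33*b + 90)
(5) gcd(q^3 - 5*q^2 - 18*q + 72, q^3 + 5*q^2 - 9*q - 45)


(1) = gcd(a*(a - 4)*(a + 2), (a - 6)*(a + 3)) = 1
(2) = u + 7
(3) = gcd((v - 6)*(v + 4), (v - 6)*(v + 4)) = v^2 - 2*v - 24
(4) = gcd((b - 8)*(b + 6), (b - 5)*(b - 3)*(b + 6)) = b + 6
(5) = q - 3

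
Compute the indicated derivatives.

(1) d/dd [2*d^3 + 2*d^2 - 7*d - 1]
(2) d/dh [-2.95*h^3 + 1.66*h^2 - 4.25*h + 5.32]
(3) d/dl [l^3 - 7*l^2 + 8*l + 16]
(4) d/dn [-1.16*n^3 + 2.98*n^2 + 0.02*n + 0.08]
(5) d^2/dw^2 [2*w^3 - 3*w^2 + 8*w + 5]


(1) = 6*d^2 + 4*d - 7
(2) = -8.85*h^2 + 3.32*h - 4.25
(3) = 3*l^2 - 14*l + 8
(4) = -3.48*n^2 + 5.96*n + 0.02
(5) = 12*w - 6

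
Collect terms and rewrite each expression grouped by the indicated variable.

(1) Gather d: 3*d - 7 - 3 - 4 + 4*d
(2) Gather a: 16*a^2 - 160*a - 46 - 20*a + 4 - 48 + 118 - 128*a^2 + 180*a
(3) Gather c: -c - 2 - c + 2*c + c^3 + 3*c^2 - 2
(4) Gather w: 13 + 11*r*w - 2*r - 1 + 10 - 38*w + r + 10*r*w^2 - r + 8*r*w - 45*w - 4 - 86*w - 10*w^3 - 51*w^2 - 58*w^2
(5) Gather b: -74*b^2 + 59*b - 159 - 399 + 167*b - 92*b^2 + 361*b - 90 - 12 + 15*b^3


(1) = 7*d - 14
(2) = 28 - 112*a^2
(3) = c^3 + 3*c^2 - 4
(4) = -2*r - 10*w^3 + w^2*(10*r - 109) + w*(19*r - 169) + 18
(5) = 15*b^3 - 166*b^2 + 587*b - 660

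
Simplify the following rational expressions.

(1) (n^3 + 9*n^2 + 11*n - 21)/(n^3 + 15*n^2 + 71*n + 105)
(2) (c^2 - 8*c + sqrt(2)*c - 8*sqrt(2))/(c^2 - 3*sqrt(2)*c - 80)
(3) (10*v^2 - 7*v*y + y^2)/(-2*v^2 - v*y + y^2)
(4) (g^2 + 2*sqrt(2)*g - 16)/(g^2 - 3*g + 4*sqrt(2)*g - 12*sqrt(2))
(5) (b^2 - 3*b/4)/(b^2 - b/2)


(1) = (n - 1)/(n + 5)
(2) = (c^2 + c*(-8 + sqrt(2)) - 8*sqrt(2))/(c^2 - 3*sqrt(2)*c - 80)
(3) = (-5*v + y)/(v + y)
(4) = (g - 2*sqrt(2))/(g - 3)
(5) = (4*b - 3)/(4*b - 2)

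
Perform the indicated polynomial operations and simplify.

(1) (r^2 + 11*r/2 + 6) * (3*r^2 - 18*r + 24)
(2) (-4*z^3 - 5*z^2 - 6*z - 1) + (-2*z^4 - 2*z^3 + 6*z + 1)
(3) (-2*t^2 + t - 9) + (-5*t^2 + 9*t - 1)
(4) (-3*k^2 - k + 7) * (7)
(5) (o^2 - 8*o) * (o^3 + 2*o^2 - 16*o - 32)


(1) = 3*r^4 - 3*r^3/2 - 57*r^2 + 24*r + 144
(2) = -2*z^4 - 6*z^3 - 5*z^2
(3) = -7*t^2 + 10*t - 10
(4) = -21*k^2 - 7*k + 49
(5) = o^5 - 6*o^4 - 32*o^3 + 96*o^2 + 256*o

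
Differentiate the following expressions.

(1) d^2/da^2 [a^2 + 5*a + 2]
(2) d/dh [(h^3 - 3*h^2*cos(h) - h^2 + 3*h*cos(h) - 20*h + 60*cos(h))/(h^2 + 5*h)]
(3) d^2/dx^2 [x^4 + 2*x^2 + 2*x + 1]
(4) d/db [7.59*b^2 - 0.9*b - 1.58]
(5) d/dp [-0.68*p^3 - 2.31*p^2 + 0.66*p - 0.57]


(1) = 2
(2) = (3*h^4*sin(h) + h^4 + 12*h^3*sin(h) + 10*h^3 - 75*h^2*sin(h) - 18*h^2*cos(h) + 15*h^2 - 300*h*sin(h) - 120*h*cos(h) - 300*cos(h))/(h^2*(h^2 + 10*h + 25))
(3) = 12*x^2 + 4
(4) = 15.18*b - 0.9
(5) = -2.04*p^2 - 4.62*p + 0.66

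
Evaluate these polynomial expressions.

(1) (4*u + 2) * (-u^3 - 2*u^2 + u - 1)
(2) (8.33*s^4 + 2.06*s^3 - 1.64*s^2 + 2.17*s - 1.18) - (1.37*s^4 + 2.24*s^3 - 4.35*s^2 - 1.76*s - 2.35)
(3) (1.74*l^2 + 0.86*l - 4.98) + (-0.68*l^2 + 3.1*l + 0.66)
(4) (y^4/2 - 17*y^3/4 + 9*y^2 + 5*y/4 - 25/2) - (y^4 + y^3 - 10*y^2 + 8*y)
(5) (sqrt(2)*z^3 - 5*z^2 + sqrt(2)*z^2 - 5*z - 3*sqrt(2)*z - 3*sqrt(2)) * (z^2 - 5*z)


(1) = -4*u^4 - 10*u^3 - 2*u - 2
(2) = 6.96*s^4 - 0.18*s^3 + 2.71*s^2 + 3.93*s + 1.17
(3) = 1.06*l^2 + 3.96*l - 4.32
(4) = -y^4/2 - 21*y^3/4 + 19*y^2 - 27*y/4 - 25/2
(5) = sqrt(2)*z^5 - 4*sqrt(2)*z^4 - 5*z^4 - 8*sqrt(2)*z^3 + 20*z^3 + 12*sqrt(2)*z^2 + 25*z^2 + 15*sqrt(2)*z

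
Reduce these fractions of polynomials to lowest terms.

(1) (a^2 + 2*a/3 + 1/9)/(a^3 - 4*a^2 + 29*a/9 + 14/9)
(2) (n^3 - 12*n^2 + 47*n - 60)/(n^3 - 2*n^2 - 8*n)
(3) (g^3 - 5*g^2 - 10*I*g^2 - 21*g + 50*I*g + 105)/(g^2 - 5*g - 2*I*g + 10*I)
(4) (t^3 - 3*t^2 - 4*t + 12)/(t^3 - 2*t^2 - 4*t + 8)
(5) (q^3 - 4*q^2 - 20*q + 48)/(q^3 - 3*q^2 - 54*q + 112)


(1) = (3*a + 1)/(3*a^2 - 13*a + 14)
(2) = (n^2 - 8*n + 15)/(n^2 + 2*n)
(3) = (g^2 - 10*I*g - 21)/(g - 2*I)
(4) = (t - 3)/(t - 2)
(5) = (q^2 - 2*q - 24)/(q^2 - q - 56)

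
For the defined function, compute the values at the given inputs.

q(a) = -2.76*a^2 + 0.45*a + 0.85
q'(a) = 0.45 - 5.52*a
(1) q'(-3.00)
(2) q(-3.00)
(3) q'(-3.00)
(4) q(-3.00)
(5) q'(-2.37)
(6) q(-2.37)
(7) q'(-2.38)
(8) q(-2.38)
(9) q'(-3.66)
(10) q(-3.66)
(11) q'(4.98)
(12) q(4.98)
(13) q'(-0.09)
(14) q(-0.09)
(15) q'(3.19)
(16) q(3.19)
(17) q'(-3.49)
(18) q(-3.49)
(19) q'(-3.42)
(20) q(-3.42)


(1) = 17.01
(2) = -25.34
(3) = 17.01
(4) = -25.34
(5) = 13.53
(6) = -15.72
(7) = 13.59
(8) = -15.85
(9) = 20.65
(10) = -37.77
(11) = -27.04
(12) = -65.36
(13) = 0.95
(14) = 0.79
(15) = -17.16
(16) = -25.80
(17) = 19.71
(18) = -34.34
(19) = 19.33
(20) = -32.97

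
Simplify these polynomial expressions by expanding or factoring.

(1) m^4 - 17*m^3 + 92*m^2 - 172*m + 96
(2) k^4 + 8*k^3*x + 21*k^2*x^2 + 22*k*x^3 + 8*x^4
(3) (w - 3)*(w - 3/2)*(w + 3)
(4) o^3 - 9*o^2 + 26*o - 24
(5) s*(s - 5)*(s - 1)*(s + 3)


(1) = (m - 8)*(m - 6)*(m - 2)*(m - 1)
(2) = (k + x)^2*(k + 2*x)*(k + 4*x)
(3) = w^3 - 3*w^2/2 - 9*w + 27/2
(4) = (o - 4)*(o - 3)*(o - 2)
(5) = s^4 - 3*s^3 - 13*s^2 + 15*s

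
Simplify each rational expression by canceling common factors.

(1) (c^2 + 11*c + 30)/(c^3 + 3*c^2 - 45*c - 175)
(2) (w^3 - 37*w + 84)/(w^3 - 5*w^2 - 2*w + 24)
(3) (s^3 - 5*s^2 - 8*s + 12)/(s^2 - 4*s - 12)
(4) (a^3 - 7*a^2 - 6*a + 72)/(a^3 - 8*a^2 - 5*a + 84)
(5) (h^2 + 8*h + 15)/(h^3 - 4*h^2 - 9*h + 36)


(1) = (c + 6)/(c^2 - 2*c - 35)
(2) = (w + 7)/(w + 2)
(3) = s - 1
(4) = (a - 6)/(a - 7)
(5) = (h + 5)/(h^2 - 7*h + 12)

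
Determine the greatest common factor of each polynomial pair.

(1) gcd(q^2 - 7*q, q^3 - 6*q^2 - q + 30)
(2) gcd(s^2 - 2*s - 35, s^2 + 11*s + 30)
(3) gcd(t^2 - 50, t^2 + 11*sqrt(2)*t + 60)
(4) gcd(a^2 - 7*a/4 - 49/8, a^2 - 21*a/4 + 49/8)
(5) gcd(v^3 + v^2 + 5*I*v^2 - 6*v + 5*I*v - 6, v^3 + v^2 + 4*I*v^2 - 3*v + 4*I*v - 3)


(1) = 1
(2) = gcd((s - 7)*(s + 5), (s + 5)*(s + 6)) = s + 5
(3) = gcd((t - 5*sqrt(2))*(t + 5*sqrt(2)), (t + 5*sqrt(2))*(t + 6*sqrt(2))) = t + 5*sqrt(2)
(4) = gcd((a - 7/2)*(a + 7/4), (a - 7/2)*(a - 7/4)) = a - 7/2
(5) = v^2 + v*(1 + 3*I) + 3*I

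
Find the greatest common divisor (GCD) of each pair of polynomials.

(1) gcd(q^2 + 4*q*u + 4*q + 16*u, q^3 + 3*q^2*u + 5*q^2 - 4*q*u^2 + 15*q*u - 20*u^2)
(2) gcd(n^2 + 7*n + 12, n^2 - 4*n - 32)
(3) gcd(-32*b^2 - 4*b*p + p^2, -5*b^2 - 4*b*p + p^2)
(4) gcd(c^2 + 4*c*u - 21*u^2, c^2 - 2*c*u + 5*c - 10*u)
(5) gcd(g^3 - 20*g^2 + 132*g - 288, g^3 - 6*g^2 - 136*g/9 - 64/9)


(1) = gcd((q + 4)*(q + 4*u), (q + 5)*(q - u)*(q + 4*u)) = q + 4*u
(2) = n + 4
(3) = 1
(4) = gcd((c - 3*u)*(c + 7*u), (c + 5)*(c - 2*u)) = 1
(5) = g - 8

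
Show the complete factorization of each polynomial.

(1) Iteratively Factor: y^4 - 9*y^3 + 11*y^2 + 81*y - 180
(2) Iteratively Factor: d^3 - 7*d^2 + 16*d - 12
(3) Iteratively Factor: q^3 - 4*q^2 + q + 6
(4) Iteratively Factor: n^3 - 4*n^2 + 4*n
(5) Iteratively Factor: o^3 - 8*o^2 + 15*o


(1) = (y - 4)*(y^3 - 5*y^2 - 9*y + 45) = (y - 5)*(y - 4)*(y^2 - 9) = (y - 5)*(y - 4)*(y - 3)*(y + 3)
(2) = (d - 2)*(d^2 - 5*d + 6) = (d - 2)^2*(d - 3)
(3) = (q - 3)*(q^2 - q - 2) = (q - 3)*(q - 2)*(q + 1)
(4) = (n - 2)*(n^2 - 2*n) = (n - 2)^2*(n)
(5) = (o - 3)*(o^2 - 5*o) = (o - 5)*(o - 3)*(o)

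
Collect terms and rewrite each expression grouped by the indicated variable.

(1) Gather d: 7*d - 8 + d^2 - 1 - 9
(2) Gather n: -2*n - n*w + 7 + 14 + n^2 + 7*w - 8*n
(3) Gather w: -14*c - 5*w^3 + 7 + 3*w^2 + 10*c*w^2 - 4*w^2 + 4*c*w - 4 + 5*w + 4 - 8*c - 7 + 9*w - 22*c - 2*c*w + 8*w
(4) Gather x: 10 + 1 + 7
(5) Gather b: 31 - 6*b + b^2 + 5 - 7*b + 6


(1) = d^2 + 7*d - 18
(2) = n^2 + n*(-w - 10) + 7*w + 21
(3) = -44*c - 5*w^3 + w^2*(10*c - 1) + w*(2*c + 22)
(4) = 18
(5) = b^2 - 13*b + 42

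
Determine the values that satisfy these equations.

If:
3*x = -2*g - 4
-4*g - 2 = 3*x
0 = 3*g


Then:
No Solution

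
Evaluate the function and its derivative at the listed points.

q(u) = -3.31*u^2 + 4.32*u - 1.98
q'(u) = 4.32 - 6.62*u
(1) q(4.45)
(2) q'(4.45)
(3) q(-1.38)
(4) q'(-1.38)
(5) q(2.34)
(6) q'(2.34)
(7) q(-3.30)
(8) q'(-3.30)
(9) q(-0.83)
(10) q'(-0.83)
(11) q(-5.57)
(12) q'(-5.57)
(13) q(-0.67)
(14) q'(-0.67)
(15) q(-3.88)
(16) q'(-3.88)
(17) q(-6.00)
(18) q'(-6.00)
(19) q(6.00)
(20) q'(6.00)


(1) = -48.30
(2) = -25.14
(3) = -14.25
(4) = 13.46
(5) = -10.00
(6) = -11.17
(7) = -52.28
(8) = 26.17
(9) = -7.85
(10) = 9.81
(11) = -128.73
(12) = 41.19
(13) = -6.36
(14) = 8.76
(15) = -68.57
(16) = 30.01
(17) = -147.06
(18) = 44.04
(19) = -95.22
(20) = -35.40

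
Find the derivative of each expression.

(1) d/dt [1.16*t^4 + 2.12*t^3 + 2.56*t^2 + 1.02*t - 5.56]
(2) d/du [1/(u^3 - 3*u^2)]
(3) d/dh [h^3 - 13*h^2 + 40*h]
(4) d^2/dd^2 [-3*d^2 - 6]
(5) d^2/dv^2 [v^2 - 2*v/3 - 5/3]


(1) = 4.64*t^3 + 6.36*t^2 + 5.12*t + 1.02
(2) = 3*(2 - u)/(u^3*(u - 3)^2)
(3) = 3*h^2 - 26*h + 40
(4) = -6
(5) = 2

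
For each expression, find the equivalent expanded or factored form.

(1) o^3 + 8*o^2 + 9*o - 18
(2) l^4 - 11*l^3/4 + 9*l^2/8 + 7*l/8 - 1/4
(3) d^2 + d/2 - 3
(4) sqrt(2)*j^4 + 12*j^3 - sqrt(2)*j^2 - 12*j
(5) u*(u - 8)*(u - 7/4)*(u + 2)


(1) = (o - 1)*(o + 3)*(o + 6)
(2) = (l - 2)*(l - 1)*(l - 1/4)*(l + 1/2)
(3) = (d - 3/2)*(d + 2)
(4) = j*(j - 1)*(j + 6*sqrt(2))*(sqrt(2)*j + sqrt(2))
(5) = u^4 - 31*u^3/4 - 11*u^2/2 + 28*u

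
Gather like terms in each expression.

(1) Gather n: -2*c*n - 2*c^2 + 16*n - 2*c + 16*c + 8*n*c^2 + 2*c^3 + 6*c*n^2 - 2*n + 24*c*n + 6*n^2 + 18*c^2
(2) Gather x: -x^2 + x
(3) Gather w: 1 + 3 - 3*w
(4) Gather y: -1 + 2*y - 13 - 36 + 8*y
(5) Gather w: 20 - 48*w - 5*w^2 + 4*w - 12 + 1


(1) = 2*c^3 + 16*c^2 + 14*c + n^2*(6*c + 6) + n*(8*c^2 + 22*c + 14)
(2) = -x^2 + x
(3) = 4 - 3*w
(4) = 10*y - 50
(5) = -5*w^2 - 44*w + 9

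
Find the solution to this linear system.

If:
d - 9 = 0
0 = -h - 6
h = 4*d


Then:
No Solution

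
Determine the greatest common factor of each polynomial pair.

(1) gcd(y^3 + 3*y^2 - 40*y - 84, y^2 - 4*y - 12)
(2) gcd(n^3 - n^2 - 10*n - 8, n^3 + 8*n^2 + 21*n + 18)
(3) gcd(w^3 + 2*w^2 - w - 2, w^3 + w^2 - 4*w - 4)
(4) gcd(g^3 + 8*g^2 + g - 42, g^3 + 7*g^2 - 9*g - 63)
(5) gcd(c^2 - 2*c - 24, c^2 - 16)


(1) = gcd((y - 6)*(y + 2)*(y + 7), (y - 6)*(y + 2)) = y^2 - 4*y - 12
(2) = n + 2
(3) = w^2 + 3*w + 2
(4) = gcd((g - 2)*(g + 3)*(g + 7), (g - 3)*(g + 3)*(g + 7)) = g^2 + 10*g + 21
(5) = c + 4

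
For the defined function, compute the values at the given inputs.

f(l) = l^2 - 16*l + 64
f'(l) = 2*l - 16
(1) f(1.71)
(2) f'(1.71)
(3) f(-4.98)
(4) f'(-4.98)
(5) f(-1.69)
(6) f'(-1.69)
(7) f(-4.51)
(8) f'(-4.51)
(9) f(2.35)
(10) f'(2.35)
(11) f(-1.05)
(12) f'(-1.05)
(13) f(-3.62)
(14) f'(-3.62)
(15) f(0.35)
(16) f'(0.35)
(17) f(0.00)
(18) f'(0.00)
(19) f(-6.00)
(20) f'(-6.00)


(1) = 39.56
(2) = -12.58
(3) = 168.48
(4) = -25.96
(5) = 93.90
(6) = -19.38
(7) = 156.50
(8) = -25.02
(9) = 31.92
(10) = -11.30
(11) = 81.90
(12) = -18.10
(13) = 135.02
(14) = -23.24
(15) = 58.52
(16) = -15.30
(17) = 64.00
(18) = -16.00
(19) = 196.00
(20) = -28.00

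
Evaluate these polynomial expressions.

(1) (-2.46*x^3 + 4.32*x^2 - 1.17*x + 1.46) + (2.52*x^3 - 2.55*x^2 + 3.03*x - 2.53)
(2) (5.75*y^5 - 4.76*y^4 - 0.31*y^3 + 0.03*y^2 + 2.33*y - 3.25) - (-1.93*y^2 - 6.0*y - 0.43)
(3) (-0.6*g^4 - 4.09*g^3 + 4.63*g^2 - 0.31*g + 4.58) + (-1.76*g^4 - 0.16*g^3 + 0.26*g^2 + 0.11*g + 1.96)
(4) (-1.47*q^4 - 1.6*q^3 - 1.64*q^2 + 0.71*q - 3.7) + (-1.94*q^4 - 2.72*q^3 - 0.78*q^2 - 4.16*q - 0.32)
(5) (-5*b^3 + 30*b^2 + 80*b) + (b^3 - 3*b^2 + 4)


(1) = 0.06*x^3 + 1.77*x^2 + 1.86*x - 1.07
(2) = 5.75*y^5 - 4.76*y^4 - 0.31*y^3 + 1.96*y^2 + 8.33*y - 2.82
(3) = -2.36*g^4 - 4.25*g^3 + 4.89*g^2 - 0.2*g + 6.54
(4) = -3.41*q^4 - 4.32*q^3 - 2.42*q^2 - 3.45*q - 4.02
(5) = -4*b^3 + 27*b^2 + 80*b + 4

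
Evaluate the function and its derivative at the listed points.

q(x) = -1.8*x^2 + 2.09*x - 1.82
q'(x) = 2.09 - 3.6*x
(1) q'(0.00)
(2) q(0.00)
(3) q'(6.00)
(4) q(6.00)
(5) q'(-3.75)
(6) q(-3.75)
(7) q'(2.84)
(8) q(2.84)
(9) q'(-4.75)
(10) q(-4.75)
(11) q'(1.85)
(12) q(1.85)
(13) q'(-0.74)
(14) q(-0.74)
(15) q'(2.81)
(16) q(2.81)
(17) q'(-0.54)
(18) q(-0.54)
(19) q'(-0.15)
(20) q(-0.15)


(1) = 2.09
(2) = -1.82
(3) = -19.51
(4) = -54.08
(5) = 15.59
(6) = -34.97
(7) = -8.13
(8) = -10.40
(9) = 19.19
(10) = -52.36
(11) = -4.57
(12) = -4.11
(13) = 4.75
(14) = -4.35
(15) = -8.03
(16) = -10.16
(17) = 4.03
(18) = -3.47
(19) = 2.63
(20) = -2.17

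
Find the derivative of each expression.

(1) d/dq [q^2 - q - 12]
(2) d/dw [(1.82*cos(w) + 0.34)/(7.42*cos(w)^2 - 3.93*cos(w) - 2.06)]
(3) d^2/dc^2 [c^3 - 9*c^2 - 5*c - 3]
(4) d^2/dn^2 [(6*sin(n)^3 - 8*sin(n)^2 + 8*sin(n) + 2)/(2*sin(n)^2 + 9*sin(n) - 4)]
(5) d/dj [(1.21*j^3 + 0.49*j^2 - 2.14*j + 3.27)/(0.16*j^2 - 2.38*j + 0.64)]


(1) = 2*q - 1
(2) = (13.5044*cos(w)^2 + 5.0456*cos(w) + 2.413)*sin(w)/(55.0564*cos(w)^4 - 58.3212*cos(w)^3 - 15.1255*cos(w)^2 + 16.1916*cos(w) + 4.2436)
(3) = 6*c - 18
(4) = 2*(-12*sin(n)^7 - 162*sin(n)^6 - 1012*sin(n)^5 + 1696*sin(n)^4 - 400*sin(n)^3 - 817*sin(n)^2 + 488*sin(n) + 338)/(9*sin(n) - cos(2*n) - 3)^3
(5) = (0.1936*j^4 - 5.7596*j^3 + 1.4994*j^2 - 0.4192*j + 6.413)/(0.0256*j^4 - 0.7616*j^3 + 5.8692*j^2 - 3.0464*j + 0.4096)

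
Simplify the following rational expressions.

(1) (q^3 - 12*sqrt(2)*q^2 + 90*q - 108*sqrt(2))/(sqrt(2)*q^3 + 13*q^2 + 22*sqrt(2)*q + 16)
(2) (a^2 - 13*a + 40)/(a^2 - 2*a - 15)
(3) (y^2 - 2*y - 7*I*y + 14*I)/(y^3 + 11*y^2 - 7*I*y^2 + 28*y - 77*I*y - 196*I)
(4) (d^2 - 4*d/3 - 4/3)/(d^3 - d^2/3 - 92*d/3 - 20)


(1) = (q^3 - 12*sqrt(2)*q^2 + 90*q - 108*sqrt(2))/(sqrt(2)*q^3 + 13*q^2 + 22*sqrt(2)*q + 16)
(2) = (a - 8)/(a + 3)
(3) = (y - 2)/(y^2 + 11*y + 28)
(4) = (d - 2)/(d^2 - d - 30)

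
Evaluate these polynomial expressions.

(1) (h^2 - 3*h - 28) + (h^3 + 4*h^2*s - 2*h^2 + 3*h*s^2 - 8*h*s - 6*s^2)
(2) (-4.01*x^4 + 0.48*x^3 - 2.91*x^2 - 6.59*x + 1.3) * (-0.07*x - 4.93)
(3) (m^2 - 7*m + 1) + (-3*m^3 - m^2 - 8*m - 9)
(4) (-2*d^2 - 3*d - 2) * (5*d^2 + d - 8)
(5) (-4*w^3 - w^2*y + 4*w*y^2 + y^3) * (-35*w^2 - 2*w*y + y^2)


(1) = h^3 + 4*h^2*s - h^2 + 3*h*s^2 - 8*h*s - 3*h - 6*s^2 - 28
(2) = 0.2807*x^5 + 19.7357*x^4 - 2.1627*x^3 + 14.8076*x^2 + 32.3977*x - 6.409
(3) = -3*m^3 - 15*m - 8
(4) = -10*d^4 - 17*d^3 + 3*d^2 + 22*d + 16
(5) = 140*w^5 + 43*w^4*y - 142*w^3*y^2 - 44*w^2*y^3 + 2*w*y^4 + y^5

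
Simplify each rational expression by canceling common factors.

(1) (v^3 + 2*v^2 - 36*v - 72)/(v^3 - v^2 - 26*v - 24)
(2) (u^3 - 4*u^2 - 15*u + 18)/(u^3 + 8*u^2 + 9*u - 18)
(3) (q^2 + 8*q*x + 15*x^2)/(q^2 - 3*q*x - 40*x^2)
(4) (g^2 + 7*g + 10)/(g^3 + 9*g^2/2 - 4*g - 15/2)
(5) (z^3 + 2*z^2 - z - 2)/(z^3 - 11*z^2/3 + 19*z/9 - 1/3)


(1) = (v^2 + 8*v + 12)/(v^2 + 5*v + 4)
(2) = (u - 6)/(u + 6)
(3) = (-q - 3*x)/(-q + 8*x)
(4) = (2*g + 4)/(2*g^2 - g - 3)
(5) = (9*z^3 + 18*z^2 - 9*z - 18)/(9*z^3 - 33*z^2 + 19*z - 3)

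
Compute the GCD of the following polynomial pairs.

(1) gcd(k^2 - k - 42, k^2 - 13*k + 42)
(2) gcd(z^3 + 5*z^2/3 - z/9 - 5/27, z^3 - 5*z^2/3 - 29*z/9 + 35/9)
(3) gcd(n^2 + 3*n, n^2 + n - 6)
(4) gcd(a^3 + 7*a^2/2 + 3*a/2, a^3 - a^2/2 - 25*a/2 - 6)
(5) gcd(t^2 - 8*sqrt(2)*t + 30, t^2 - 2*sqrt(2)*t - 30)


(1) = gcd((k - 7)*(k + 6), (k - 7)*(k - 6)) = k - 7
(2) = gcd((z - 1/3)*(z + 1/3)*(z + 5/3), (z - 7/3)*(z - 1)*(z + 5/3)) = z + 5/3
(3) = gcd(n*(n + 3), (n - 2)*(n + 3)) = n + 3
(4) = gcd(a*(a + 1/2)*(a + 3), (a - 4)*(a + 1/2)*(a + 3)) = a^2 + 7*a/2 + 3/2
(5) = t - 5*sqrt(2)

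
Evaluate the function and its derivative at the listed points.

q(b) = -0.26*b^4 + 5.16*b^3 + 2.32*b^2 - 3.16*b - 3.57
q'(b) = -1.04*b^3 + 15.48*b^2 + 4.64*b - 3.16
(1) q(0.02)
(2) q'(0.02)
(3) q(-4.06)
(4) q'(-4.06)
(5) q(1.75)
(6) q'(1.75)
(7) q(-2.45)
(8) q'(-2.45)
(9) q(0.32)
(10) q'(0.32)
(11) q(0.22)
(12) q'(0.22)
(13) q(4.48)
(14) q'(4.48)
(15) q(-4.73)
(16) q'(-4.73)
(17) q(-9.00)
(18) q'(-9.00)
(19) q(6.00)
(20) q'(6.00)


(1) = -3.63
(2) = -3.06
(3) = -368.47
(4) = 302.77
(5) = 23.22
(6) = 46.79
(7) = -67.15
(8) = 93.69
(9) = -4.18
(10) = -0.12
(11) = -4.10
(12) = -1.40
(13) = 388.07
(14) = 234.80
(15) = -612.91
(16) = 431.28
(17) = -5254.71
(18) = 1967.12
(19) = 838.59
(20) = 357.32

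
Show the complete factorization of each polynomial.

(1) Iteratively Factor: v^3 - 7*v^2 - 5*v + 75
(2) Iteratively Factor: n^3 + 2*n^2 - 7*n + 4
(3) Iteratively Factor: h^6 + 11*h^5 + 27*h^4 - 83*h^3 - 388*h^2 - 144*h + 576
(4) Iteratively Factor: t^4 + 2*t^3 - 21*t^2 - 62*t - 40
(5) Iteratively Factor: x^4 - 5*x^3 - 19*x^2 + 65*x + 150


(1) = (v + 3)*(v^2 - 10*v + 25) = (v - 5)*(v + 3)*(v - 5)
(2) = (n - 1)*(n^2 + 3*n - 4) = (n - 1)*(n + 4)*(n - 1)
(3) = (h + 4)*(h^5 + 7*h^4 - h^3 - 79*h^2 - 72*h + 144) = (h - 3)*(h + 4)*(h^4 + 10*h^3 + 29*h^2 + 8*h - 48) = (h - 3)*(h + 3)*(h + 4)*(h^3 + 7*h^2 + 8*h - 16) = (h - 3)*(h + 3)*(h + 4)^2*(h^2 + 3*h - 4) = (h - 3)*(h - 1)*(h + 3)*(h + 4)^2*(h + 4)
(4) = (t + 1)*(t^3 + t^2 - 22*t - 40) = (t - 5)*(t + 1)*(t^2 + 6*t + 8) = (t - 5)*(t + 1)*(t + 2)*(t + 4)
(5) = (x + 2)*(x^3 - 7*x^2 - 5*x + 75) = (x - 5)*(x + 2)*(x^2 - 2*x - 15) = (x - 5)^2*(x + 2)*(x + 3)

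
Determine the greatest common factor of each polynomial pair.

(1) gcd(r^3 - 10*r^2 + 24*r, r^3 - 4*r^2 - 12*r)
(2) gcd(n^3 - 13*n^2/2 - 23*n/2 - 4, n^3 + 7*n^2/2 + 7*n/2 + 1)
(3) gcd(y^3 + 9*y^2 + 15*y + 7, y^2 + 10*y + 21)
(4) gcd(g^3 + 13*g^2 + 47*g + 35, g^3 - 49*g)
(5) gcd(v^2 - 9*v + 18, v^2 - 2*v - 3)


(1) = gcd(r*(r - 6)*(r - 4), r*(r - 6)*(r + 2)) = r^2 - 6*r
(2) = gcd((n - 8)*(n + 1/2)*(n + 1), (n + 1/2)*(n + 1)*(n + 2)) = n^2 + 3*n/2 + 1/2
(3) = y + 7
(4) = g + 7
(5) = gcd((v - 6)*(v - 3), (v - 3)*(v + 1)) = v - 3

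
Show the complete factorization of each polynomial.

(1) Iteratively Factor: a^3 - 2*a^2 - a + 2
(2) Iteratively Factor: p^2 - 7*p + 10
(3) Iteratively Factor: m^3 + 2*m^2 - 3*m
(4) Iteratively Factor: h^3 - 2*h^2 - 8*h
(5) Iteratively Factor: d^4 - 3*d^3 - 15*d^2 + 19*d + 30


(1) = (a + 1)*(a^2 - 3*a + 2) = (a - 2)*(a + 1)*(a - 1)
(2) = (p - 5)*(p - 2)
(3) = (m)*(m^2 + 2*m - 3) = m*(m - 1)*(m + 3)
(4) = (h)*(h^2 - 2*h - 8) = h*(h - 4)*(h + 2)
(5) = (d - 5)*(d^3 + 2*d^2 - 5*d - 6) = (d - 5)*(d - 2)*(d^2 + 4*d + 3) = (d - 5)*(d - 2)*(d + 1)*(d + 3)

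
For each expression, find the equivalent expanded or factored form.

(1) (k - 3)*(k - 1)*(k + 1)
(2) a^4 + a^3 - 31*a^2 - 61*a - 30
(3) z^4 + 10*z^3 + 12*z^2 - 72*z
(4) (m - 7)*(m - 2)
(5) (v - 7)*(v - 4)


(1) = k^3 - 3*k^2 - k + 3
(2) = (a - 6)*(a + 1)^2*(a + 5)
(3) = z*(z - 2)*(z + 6)^2
(4) = m^2 - 9*m + 14
(5) = v^2 - 11*v + 28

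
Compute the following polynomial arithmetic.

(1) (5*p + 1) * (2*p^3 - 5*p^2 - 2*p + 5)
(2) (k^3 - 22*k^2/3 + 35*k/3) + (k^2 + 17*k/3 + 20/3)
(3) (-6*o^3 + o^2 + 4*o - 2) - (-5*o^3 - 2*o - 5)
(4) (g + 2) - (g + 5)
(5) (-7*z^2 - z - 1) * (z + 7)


(1) = 10*p^4 - 23*p^3 - 15*p^2 + 23*p + 5
(2) = k^3 - 19*k^2/3 + 52*k/3 + 20/3
(3) = -o^3 + o^2 + 6*o + 3
(4) = -3
(5) = -7*z^3 - 50*z^2 - 8*z - 7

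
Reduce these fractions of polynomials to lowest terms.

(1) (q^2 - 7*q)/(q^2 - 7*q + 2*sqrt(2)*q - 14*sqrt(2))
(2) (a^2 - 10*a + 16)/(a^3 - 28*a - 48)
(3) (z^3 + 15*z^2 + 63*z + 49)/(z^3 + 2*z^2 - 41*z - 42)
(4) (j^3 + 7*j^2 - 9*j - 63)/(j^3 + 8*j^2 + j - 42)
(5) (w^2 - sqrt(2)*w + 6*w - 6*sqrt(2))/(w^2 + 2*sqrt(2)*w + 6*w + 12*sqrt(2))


(1) = q/(q + 2*sqrt(2))
(2) = (a^2 - 10*a + 16)/(a^3 - 28*a - 48)
(3) = (z + 7)/(z - 6)
(4) = (j - 3)/(j - 2)
(5) = (w - sqrt(2))/(w + 2*sqrt(2))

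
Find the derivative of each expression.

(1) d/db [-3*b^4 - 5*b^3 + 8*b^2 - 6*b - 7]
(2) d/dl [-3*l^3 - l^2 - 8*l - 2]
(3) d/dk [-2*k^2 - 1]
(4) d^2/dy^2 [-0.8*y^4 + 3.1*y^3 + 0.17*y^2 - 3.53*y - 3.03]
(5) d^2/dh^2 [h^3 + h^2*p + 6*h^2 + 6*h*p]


(1) = -12*b^3 - 15*b^2 + 16*b - 6
(2) = -9*l^2 - 2*l - 8
(3) = -4*k
(4) = -9.6*y^2 + 18.6*y + 0.34
(5) = 6*h + 2*p + 12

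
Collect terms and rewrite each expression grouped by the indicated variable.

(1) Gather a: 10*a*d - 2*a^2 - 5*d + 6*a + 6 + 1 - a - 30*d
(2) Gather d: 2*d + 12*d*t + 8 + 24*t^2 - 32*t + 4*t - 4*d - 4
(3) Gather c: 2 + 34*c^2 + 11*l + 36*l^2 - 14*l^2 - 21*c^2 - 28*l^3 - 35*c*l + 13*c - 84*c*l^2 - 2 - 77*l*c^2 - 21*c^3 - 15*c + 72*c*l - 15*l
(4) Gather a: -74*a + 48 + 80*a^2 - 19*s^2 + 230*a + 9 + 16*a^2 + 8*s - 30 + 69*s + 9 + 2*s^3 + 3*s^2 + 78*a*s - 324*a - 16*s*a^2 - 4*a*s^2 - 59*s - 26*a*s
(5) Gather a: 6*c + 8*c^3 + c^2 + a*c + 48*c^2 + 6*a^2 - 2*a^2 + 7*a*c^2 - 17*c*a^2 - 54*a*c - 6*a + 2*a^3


(1) = -2*a^2 + a*(10*d + 5) - 35*d + 7
(2) = d*(12*t - 2) + 24*t^2 - 28*t + 4
(3) = -21*c^3 + c^2*(13 - 77*l) + c*(-84*l^2 + 37*l - 2) - 28*l^3 + 22*l^2 - 4*l
(4) = a^2*(96 - 16*s) + a*(-4*s^2 + 52*s - 168) + 2*s^3 - 16*s^2 + 18*s + 36
(5) = 2*a^3 + a^2*(4 - 17*c) + a*(7*c^2 - 53*c - 6) + 8*c^3 + 49*c^2 + 6*c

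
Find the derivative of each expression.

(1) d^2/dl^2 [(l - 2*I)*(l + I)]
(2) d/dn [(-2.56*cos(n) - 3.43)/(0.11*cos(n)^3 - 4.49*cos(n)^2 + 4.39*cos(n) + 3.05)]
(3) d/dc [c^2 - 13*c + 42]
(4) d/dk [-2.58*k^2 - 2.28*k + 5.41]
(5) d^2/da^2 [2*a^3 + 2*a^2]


(1) = 2
(2) = (-0.5632*cos(n)^3 + 10.3625*cos(n)^2 + 30.8014*cos(n) - 7.2497)*sin(n)/(0.0121*cos(n)^6 - 0.9878*cos(n)^5 + 21.1259*cos(n)^4 - 38.7512*cos(n)^3 - 8.1169*cos(n)^2 + 26.779*cos(n) + 9.3025)
(3) = 2*c - 13
(4) = -5.16*k - 2.28
(5) = 12*a + 4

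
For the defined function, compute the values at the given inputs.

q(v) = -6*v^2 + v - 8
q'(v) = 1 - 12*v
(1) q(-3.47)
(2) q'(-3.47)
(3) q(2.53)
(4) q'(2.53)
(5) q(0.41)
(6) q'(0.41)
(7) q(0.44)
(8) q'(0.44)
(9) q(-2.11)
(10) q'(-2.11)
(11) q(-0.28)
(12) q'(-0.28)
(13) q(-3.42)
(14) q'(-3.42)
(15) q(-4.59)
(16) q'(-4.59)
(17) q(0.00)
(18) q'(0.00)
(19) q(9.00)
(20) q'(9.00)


(1) = -83.72
(2) = 42.64
(3) = -43.88
(4) = -29.36
(5) = -8.60
(6) = -3.92
(7) = -8.72
(8) = -4.28
(9) = -36.82
(10) = 26.32
(11) = -8.75
(12) = 4.36
(13) = -81.60
(14) = 42.04
(15) = -139.00
(16) = 56.08
(17) = -8.00
(18) = 1.00
(19) = -485.00
(20) = -107.00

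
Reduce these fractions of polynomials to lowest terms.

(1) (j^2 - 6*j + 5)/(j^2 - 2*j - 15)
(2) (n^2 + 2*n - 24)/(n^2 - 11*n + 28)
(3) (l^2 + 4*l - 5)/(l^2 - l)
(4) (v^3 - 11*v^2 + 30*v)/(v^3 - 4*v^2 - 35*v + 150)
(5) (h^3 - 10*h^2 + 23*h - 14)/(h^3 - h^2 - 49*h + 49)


(1) = (j - 1)/(j + 3)
(2) = (n + 6)/(n - 7)
(3) = (l + 5)/l
(4) = (v^2 - 6*v)/(v^2 + v - 30)
(5) = (h - 2)/(h + 7)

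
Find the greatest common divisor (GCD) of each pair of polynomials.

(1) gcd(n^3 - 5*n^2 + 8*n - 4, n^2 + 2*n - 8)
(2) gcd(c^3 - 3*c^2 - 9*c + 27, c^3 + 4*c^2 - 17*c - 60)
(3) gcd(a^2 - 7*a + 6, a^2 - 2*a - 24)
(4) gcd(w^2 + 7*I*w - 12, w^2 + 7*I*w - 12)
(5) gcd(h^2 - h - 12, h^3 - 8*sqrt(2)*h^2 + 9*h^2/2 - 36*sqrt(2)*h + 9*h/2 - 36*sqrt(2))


(1) = gcd((n - 2)^2*(n - 1), (n - 2)*(n + 4)) = n - 2
(2) = gcd((c - 3)^2*(c + 3), (c - 4)*(c + 3)*(c + 5)) = c + 3
(3) = gcd((a - 6)*(a - 1), (a - 6)*(a + 4)) = a - 6
(4) = gcd((w + 3*I)*(w + 4*I), (w + 3*I)*(w + 4*I)) = w^2 + 7*I*w - 12
(5) = h + 3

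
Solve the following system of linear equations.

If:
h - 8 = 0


Then:
h = 8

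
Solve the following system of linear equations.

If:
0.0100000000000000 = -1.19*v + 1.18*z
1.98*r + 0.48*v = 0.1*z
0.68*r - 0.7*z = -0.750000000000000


Then:
r = -0.17
v = 0.89
z = 0.91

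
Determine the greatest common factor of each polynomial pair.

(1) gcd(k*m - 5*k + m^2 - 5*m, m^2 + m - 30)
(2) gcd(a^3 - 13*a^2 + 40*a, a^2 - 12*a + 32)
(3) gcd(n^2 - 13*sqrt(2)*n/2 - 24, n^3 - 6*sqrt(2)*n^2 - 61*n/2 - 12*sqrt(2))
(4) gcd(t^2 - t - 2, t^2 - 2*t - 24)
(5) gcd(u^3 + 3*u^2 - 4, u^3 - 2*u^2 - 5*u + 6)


(1) = m - 5
(2) = a - 8
(3) = gcd((n - 8*sqrt(2))*(n + 3*sqrt(2)/2), (n - 8*sqrt(2))*(n + sqrt(2)/2)*(n + 3*sqrt(2)/2)) = n^2 - 13*sqrt(2)*n/2 - 24
(4) = 1
(5) = u^2 + u - 2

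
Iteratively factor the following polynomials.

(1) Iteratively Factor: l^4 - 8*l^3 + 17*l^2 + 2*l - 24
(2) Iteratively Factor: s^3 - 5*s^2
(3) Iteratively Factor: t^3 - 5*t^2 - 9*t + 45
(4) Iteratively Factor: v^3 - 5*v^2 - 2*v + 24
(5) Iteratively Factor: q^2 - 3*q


(1) = (l + 1)*(l^3 - 9*l^2 + 26*l - 24) = (l - 2)*(l + 1)*(l^2 - 7*l + 12) = (l - 3)*(l - 2)*(l + 1)*(l - 4)
(2) = (s)*(s^2 - 5*s) = s^2*(s - 5)
(3) = (t - 3)*(t^2 - 2*t - 15) = (t - 3)*(t + 3)*(t - 5)
(4) = (v + 2)*(v^2 - 7*v + 12) = (v - 3)*(v + 2)*(v - 4)
(5) = (q - 3)*(q)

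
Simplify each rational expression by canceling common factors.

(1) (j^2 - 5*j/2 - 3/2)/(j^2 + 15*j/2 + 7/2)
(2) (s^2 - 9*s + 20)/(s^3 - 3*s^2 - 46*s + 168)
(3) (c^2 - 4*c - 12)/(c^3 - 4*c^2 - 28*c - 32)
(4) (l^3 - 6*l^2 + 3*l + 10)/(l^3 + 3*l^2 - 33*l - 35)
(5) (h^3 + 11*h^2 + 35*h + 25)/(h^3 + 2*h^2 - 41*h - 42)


(1) = (j - 3)/(j + 7)
(2) = (s - 5)/(s^2 + s - 42)
(3) = (c - 6)/(c^2 - 6*c - 16)
(4) = (l - 2)/(l + 7)
(5) = (h^2 + 10*h + 25)/(h^2 + h - 42)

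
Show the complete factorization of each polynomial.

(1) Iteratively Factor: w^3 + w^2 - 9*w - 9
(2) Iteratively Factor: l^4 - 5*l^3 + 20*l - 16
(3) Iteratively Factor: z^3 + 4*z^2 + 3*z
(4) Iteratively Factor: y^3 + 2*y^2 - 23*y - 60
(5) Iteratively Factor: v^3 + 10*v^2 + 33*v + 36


(1) = (w + 3)*(w^2 - 2*w - 3) = (w + 1)*(w + 3)*(w - 3)
(2) = (l + 2)*(l^3 - 7*l^2 + 14*l - 8) = (l - 1)*(l + 2)*(l^2 - 6*l + 8) = (l - 4)*(l - 1)*(l + 2)*(l - 2)
(3) = (z + 3)*(z^2 + z) = z*(z + 3)*(z + 1)
(4) = (y + 3)*(y^2 - y - 20) = (y - 5)*(y + 3)*(y + 4)
(5) = (v + 4)*(v^2 + 6*v + 9) = (v + 3)*(v + 4)*(v + 3)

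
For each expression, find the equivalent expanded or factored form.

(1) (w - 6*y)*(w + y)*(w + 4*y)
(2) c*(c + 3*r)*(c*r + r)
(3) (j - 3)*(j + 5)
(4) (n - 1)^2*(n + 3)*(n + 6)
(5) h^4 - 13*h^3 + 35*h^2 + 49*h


(1) = w^3 - w^2*y - 26*w*y^2 - 24*y^3
(2) = c^3*r + 3*c^2*r^2 + c^2*r + 3*c*r^2
(3) = j^2 + 2*j - 15
(4) = n^4 + 7*n^3 + n^2 - 27*n + 18
(5) = h*(h - 7)^2*(h + 1)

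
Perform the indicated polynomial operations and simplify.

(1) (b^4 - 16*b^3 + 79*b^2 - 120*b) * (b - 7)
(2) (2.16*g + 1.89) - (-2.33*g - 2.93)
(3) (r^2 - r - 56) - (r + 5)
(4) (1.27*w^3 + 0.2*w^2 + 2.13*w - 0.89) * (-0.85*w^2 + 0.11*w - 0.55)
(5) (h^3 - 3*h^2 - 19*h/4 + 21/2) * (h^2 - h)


(1) = b^5 - 23*b^4 + 191*b^3 - 673*b^2 + 840*b
(2) = 4.49*g + 4.82
(3) = r^2 - 2*r - 61
(4) = -1.0795*w^5 - 0.0303*w^4 - 2.487*w^3 + 0.8808*w^2 - 1.2694*w + 0.4895
(5) = h^5 - 4*h^4 - 7*h^3/4 + 61*h^2/4 - 21*h/2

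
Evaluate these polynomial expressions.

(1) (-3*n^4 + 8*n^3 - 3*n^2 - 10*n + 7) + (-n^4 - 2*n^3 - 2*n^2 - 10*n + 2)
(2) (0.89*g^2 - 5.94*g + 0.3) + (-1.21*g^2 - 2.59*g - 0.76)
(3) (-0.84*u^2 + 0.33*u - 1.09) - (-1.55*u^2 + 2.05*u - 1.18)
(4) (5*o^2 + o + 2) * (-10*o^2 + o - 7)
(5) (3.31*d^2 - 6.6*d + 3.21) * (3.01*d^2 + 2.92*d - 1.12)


(1) = -4*n^4 + 6*n^3 - 5*n^2 - 20*n + 9
(2) = -0.32*g^2 - 8.53*g - 0.46
(3) = 0.71*u^2 - 1.72*u + 0.09
(4) = -50*o^4 - 5*o^3 - 54*o^2 - 5*o - 14
(5) = 9.9631*d^4 - 10.2008*d^3 - 13.3171*d^2 + 16.7652*d - 3.5952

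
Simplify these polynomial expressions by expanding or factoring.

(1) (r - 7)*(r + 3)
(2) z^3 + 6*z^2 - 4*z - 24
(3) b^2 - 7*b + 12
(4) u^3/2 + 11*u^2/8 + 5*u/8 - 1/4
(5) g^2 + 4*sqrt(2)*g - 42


(1) = r^2 - 4*r - 21
(2) = (z - 2)*(z + 2)*(z + 6)
(3) = (b - 4)*(b - 3)
(4) = (u/2 + 1)*(u - 1/4)*(u + 1)
(5) = (g - 3*sqrt(2))*(g + 7*sqrt(2))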